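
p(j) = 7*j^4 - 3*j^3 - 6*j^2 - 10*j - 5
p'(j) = 28*j^3 - 9*j^2 - 12*j - 10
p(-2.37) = 245.78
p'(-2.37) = -404.85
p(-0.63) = 0.77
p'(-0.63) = -13.01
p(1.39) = -12.42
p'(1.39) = 31.13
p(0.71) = -14.42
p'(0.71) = -13.04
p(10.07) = 68203.10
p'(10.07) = 27548.64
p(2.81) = 289.40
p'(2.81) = 506.48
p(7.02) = 15591.18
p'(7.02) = 9148.79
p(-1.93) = 110.64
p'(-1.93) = -221.66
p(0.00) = -5.00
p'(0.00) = -10.00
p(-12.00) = 149587.00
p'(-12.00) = -49546.00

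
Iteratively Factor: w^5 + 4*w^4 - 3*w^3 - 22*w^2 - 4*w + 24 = (w + 3)*(w^4 + w^3 - 6*w^2 - 4*w + 8) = (w - 1)*(w + 3)*(w^3 + 2*w^2 - 4*w - 8) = (w - 2)*(w - 1)*(w + 3)*(w^2 + 4*w + 4) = (w - 2)*(w - 1)*(w + 2)*(w + 3)*(w + 2)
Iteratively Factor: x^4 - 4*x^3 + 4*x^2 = (x - 2)*(x^3 - 2*x^2) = x*(x - 2)*(x^2 - 2*x) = x*(x - 2)^2*(x)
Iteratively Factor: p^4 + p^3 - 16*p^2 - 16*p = (p)*(p^3 + p^2 - 16*p - 16) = p*(p - 4)*(p^2 + 5*p + 4) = p*(p - 4)*(p + 1)*(p + 4)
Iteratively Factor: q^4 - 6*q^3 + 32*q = (q - 4)*(q^3 - 2*q^2 - 8*q) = (q - 4)*(q + 2)*(q^2 - 4*q) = (q - 4)^2*(q + 2)*(q)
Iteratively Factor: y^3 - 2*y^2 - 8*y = (y - 4)*(y^2 + 2*y) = (y - 4)*(y + 2)*(y)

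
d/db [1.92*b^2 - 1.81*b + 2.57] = 3.84*b - 1.81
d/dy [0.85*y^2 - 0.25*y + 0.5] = 1.7*y - 0.25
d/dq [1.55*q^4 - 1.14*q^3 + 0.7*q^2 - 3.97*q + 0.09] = 6.2*q^3 - 3.42*q^2 + 1.4*q - 3.97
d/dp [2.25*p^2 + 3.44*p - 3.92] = 4.5*p + 3.44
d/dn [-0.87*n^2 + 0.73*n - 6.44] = 0.73 - 1.74*n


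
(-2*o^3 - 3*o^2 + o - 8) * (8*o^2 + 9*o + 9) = -16*o^5 - 42*o^4 - 37*o^3 - 82*o^2 - 63*o - 72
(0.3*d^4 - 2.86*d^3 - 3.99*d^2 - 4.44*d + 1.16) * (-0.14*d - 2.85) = -0.042*d^5 - 0.4546*d^4 + 8.7096*d^3 + 11.9931*d^2 + 12.4916*d - 3.306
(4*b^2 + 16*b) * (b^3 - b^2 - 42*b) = 4*b^5 + 12*b^4 - 184*b^3 - 672*b^2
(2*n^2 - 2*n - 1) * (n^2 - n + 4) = 2*n^4 - 4*n^3 + 9*n^2 - 7*n - 4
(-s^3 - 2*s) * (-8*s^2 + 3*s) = 8*s^5 - 3*s^4 + 16*s^3 - 6*s^2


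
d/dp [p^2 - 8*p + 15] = 2*p - 8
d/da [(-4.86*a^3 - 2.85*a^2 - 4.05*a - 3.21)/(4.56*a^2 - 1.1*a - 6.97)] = (-22.1616*a^4 + 10.692*a^3 + 123.2256*a^2 + 69.0042*a + 24.6975)/(20.7936*a^4 - 10.032*a^3 - 62.3564*a^2 + 15.334*a + 48.5809)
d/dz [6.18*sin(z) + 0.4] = 6.18*cos(z)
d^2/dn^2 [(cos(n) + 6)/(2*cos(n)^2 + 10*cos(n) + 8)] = (-9*(1 - cos(2*n))^2*cos(n)/4 - 19*(1 - cos(2*n))^2/4 + 425*cos(n)/2 - 18*cos(2*n) - 18*cos(3*n) + cos(5*n)/2 + 213)/(2*(cos(n) + 1)^3*(cos(n) + 4)^3)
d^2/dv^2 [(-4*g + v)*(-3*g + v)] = 2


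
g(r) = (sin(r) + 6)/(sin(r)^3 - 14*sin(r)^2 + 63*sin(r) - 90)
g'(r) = (sin(r) + 6)*(-3*sin(r)^2*cos(r) + 28*sin(r)*cos(r) - 63*cos(r))/(sin(r)^3 - 14*sin(r)^2 + 63*sin(r) - 90)^2 + cos(r)/(sin(r)^3 - 14*sin(r)^2 + 63*sin(r) - 90) = (-2*sin(r)^3 - 4*sin(r)^2 + 168*sin(r) - 468)*cos(r)/(sin(r)^3 - 14*sin(r)^2 + 63*sin(r) - 90)^2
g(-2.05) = -0.03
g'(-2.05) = 0.01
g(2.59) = -0.11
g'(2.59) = 0.09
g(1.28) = -0.17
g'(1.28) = -0.05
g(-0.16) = -0.06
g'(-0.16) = -0.05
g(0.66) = -0.12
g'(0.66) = -0.09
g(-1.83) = -0.03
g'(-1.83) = 0.01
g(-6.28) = -0.07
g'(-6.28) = -0.06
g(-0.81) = -0.04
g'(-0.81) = -0.02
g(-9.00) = -0.05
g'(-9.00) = 0.03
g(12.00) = -0.04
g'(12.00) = -0.03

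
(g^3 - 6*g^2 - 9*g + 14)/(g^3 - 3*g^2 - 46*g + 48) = (g^2 - 5*g - 14)/(g^2 - 2*g - 48)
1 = 1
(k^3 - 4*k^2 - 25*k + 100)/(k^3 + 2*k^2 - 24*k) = (k^2 - 25)/(k*(k + 6))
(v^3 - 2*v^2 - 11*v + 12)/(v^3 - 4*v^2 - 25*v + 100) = (v^2 + 2*v - 3)/(v^2 - 25)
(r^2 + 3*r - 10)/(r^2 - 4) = (r + 5)/(r + 2)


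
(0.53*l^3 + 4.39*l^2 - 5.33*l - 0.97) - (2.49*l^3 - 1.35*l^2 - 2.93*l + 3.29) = -1.96*l^3 + 5.74*l^2 - 2.4*l - 4.26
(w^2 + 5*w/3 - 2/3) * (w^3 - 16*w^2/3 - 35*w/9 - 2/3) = w^5 - 11*w^4/3 - 121*w^3/9 - 97*w^2/27 + 40*w/27 + 4/9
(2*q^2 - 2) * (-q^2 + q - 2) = -2*q^4 + 2*q^3 - 2*q^2 - 2*q + 4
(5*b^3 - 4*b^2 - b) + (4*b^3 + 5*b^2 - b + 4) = 9*b^3 + b^2 - 2*b + 4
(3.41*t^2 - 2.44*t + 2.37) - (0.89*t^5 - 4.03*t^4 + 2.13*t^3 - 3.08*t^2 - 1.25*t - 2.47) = -0.89*t^5 + 4.03*t^4 - 2.13*t^3 + 6.49*t^2 - 1.19*t + 4.84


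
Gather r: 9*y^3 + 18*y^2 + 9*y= 9*y^3 + 18*y^2 + 9*y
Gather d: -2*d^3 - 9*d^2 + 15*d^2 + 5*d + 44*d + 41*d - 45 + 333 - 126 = -2*d^3 + 6*d^2 + 90*d + 162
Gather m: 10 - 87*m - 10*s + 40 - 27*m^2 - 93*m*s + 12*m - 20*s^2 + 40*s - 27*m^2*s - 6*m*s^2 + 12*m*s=m^2*(-27*s - 27) + m*(-6*s^2 - 81*s - 75) - 20*s^2 + 30*s + 50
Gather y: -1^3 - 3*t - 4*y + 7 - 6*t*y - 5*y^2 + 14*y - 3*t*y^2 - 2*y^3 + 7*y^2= -3*t - 2*y^3 + y^2*(2 - 3*t) + y*(10 - 6*t) + 6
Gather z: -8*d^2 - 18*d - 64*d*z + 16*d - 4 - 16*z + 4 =-8*d^2 - 2*d + z*(-64*d - 16)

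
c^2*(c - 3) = c^3 - 3*c^2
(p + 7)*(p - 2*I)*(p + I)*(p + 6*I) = p^4 + 7*p^3 + 5*I*p^3 + 8*p^2 + 35*I*p^2 + 56*p + 12*I*p + 84*I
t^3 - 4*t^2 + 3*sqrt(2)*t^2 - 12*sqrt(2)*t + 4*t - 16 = (t - 4)*(t + sqrt(2))*(t + 2*sqrt(2))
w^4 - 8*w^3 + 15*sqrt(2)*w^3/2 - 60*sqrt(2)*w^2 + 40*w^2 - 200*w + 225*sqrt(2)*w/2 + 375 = (w - 5)*(w - 3)*(w + 5*sqrt(2)/2)*(w + 5*sqrt(2))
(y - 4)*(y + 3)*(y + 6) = y^3 + 5*y^2 - 18*y - 72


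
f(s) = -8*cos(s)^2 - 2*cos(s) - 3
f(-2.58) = -7.04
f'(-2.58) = 6.15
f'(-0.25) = -4.33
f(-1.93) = -3.29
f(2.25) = -4.90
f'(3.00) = -1.95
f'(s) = 16*sin(s)*cos(s) + 2*sin(s)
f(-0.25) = -12.45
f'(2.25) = -6.26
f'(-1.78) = 1.29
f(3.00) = -8.86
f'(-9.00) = 5.18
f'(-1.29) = -6.18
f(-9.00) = -7.82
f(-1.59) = -2.96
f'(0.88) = 9.40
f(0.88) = -7.52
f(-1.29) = -4.17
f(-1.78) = -2.93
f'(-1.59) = -1.69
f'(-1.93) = 3.39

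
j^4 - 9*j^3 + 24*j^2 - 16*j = j*(j - 4)^2*(j - 1)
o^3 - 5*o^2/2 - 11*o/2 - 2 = (o - 4)*(o + 1/2)*(o + 1)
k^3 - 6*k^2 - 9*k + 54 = (k - 6)*(k - 3)*(k + 3)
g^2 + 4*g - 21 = (g - 3)*(g + 7)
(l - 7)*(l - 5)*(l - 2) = l^3 - 14*l^2 + 59*l - 70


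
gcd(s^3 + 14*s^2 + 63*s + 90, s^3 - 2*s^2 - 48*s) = s + 6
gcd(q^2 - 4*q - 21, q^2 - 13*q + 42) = q - 7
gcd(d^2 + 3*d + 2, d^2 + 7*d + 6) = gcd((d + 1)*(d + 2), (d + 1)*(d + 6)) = d + 1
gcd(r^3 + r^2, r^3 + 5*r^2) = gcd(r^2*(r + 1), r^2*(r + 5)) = r^2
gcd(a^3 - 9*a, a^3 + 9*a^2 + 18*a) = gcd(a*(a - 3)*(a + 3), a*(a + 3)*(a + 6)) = a^2 + 3*a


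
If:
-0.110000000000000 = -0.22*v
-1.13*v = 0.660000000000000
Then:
No Solution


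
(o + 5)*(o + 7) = o^2 + 12*o + 35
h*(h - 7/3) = h^2 - 7*h/3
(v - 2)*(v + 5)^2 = v^3 + 8*v^2 + 5*v - 50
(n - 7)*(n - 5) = n^2 - 12*n + 35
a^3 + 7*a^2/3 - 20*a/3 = a*(a - 5/3)*(a + 4)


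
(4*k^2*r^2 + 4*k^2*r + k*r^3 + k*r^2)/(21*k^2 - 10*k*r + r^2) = k*r*(4*k*r + 4*k + r^2 + r)/(21*k^2 - 10*k*r + r^2)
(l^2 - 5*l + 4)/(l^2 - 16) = (l - 1)/(l + 4)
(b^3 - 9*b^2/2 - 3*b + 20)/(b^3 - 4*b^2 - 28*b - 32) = (b^2 - 13*b/2 + 10)/(b^2 - 6*b - 16)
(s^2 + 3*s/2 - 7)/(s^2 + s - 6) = (s + 7/2)/(s + 3)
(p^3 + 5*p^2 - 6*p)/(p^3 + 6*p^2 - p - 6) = p/(p + 1)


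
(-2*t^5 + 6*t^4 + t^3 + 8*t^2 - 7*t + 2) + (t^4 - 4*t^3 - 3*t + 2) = -2*t^5 + 7*t^4 - 3*t^3 + 8*t^2 - 10*t + 4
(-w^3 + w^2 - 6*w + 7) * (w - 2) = -w^4 + 3*w^3 - 8*w^2 + 19*w - 14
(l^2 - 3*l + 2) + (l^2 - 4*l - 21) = 2*l^2 - 7*l - 19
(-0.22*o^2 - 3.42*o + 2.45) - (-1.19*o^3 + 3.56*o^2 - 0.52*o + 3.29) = 1.19*o^3 - 3.78*o^2 - 2.9*o - 0.84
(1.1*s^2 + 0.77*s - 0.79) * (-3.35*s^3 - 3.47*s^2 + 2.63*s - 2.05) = -3.685*s^5 - 6.3965*s^4 + 2.8676*s^3 + 2.5114*s^2 - 3.6562*s + 1.6195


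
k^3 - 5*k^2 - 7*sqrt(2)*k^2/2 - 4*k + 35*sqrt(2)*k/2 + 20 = (k - 5)*(k - 4*sqrt(2))*(k + sqrt(2)/2)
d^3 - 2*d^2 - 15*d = d*(d - 5)*(d + 3)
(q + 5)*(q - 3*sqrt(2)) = q^2 - 3*sqrt(2)*q + 5*q - 15*sqrt(2)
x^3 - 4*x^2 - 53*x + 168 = (x - 8)*(x - 3)*(x + 7)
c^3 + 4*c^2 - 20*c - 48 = (c - 4)*(c + 2)*(c + 6)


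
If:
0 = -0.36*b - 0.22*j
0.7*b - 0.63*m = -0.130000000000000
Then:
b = 0.9*m - 0.185714285714286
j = 0.303896103896104 - 1.47272727272727*m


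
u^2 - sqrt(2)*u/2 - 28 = (u - 4*sqrt(2))*(u + 7*sqrt(2)/2)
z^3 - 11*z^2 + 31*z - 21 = (z - 7)*(z - 3)*(z - 1)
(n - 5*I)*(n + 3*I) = n^2 - 2*I*n + 15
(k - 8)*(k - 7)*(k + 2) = k^3 - 13*k^2 + 26*k + 112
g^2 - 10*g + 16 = (g - 8)*(g - 2)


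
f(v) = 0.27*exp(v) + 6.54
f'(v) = 0.27*exp(v)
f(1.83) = 8.22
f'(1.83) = 1.68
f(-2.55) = 6.56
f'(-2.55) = 0.02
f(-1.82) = 6.58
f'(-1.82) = 0.04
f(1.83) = 8.22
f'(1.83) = 1.68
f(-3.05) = 6.55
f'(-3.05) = 0.01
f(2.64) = 10.32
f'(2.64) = 3.78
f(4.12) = 23.16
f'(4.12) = 16.62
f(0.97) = 7.25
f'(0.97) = 0.71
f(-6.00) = 6.54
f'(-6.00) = 0.00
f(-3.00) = 6.55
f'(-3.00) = 0.01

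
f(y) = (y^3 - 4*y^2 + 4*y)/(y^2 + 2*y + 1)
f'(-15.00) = 0.92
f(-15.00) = -22.12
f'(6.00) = 0.75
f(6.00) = 1.96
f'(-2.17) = -21.20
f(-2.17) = -27.57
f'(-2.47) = -11.61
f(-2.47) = -22.84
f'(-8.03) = 0.64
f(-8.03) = -16.35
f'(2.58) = 0.22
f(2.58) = 0.07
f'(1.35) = -0.33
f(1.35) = 0.10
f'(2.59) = 0.23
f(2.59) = 0.07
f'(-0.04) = 5.07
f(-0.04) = -0.18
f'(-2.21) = -19.41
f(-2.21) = -26.75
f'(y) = (-2*y - 2)*(y^3 - 4*y^2 + 4*y)/(y^2 + 2*y + 1)^2 + (3*y^2 - 8*y + 4)/(y^2 + 2*y + 1)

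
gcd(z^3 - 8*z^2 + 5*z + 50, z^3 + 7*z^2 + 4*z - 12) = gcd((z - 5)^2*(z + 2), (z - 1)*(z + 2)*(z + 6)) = z + 2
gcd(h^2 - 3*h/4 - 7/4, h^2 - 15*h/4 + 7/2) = h - 7/4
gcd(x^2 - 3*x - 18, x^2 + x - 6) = x + 3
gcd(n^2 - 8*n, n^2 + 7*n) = n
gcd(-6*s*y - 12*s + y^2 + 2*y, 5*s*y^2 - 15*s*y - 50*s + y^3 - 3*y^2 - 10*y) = y + 2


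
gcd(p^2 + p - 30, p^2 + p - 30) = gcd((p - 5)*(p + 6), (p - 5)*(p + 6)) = p^2 + p - 30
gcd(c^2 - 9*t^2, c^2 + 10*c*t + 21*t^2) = c + 3*t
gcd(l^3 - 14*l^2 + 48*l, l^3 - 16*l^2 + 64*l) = l^2 - 8*l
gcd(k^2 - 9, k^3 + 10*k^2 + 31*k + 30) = k + 3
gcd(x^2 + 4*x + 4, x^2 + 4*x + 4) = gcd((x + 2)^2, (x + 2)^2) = x^2 + 4*x + 4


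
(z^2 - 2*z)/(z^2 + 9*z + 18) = z*(z - 2)/(z^2 + 9*z + 18)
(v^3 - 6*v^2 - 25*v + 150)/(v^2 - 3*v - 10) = (v^2 - v - 30)/(v + 2)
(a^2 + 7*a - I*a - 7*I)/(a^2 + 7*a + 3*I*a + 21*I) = (a - I)/(a + 3*I)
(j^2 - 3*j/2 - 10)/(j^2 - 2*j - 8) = (j + 5/2)/(j + 2)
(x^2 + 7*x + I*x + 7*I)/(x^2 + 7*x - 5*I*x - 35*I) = (x + I)/(x - 5*I)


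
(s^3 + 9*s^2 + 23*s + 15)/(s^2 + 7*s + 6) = (s^2 + 8*s + 15)/(s + 6)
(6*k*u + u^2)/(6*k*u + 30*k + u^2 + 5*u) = u/(u + 5)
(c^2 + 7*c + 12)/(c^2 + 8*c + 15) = (c + 4)/(c + 5)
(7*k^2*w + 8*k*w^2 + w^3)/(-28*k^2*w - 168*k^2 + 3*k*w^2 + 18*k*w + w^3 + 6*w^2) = w*(k + w)/(-4*k*w - 24*k + w^2 + 6*w)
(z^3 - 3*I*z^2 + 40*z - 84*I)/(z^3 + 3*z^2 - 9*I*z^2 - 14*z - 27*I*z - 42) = (z + 6*I)/(z + 3)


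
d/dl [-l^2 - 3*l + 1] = -2*l - 3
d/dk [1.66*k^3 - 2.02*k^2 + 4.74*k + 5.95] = 4.98*k^2 - 4.04*k + 4.74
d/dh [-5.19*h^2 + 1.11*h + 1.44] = 1.11 - 10.38*h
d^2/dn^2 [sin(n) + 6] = -sin(n)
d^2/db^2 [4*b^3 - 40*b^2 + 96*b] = 24*b - 80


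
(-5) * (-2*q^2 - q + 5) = 10*q^2 + 5*q - 25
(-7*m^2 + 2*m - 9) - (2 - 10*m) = -7*m^2 + 12*m - 11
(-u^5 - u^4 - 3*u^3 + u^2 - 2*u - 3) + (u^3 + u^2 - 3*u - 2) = -u^5 - u^4 - 2*u^3 + 2*u^2 - 5*u - 5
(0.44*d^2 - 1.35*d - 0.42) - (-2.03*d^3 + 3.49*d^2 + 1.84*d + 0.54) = 2.03*d^3 - 3.05*d^2 - 3.19*d - 0.96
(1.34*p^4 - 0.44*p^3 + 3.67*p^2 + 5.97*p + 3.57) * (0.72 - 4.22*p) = -5.6548*p^5 + 2.8216*p^4 - 15.8042*p^3 - 22.551*p^2 - 10.767*p + 2.5704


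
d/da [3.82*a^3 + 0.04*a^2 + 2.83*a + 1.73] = 11.46*a^2 + 0.08*a + 2.83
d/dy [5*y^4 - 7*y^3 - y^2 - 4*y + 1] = 20*y^3 - 21*y^2 - 2*y - 4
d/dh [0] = 0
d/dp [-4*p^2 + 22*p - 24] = 22 - 8*p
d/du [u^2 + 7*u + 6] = 2*u + 7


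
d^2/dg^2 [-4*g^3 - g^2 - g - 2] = -24*g - 2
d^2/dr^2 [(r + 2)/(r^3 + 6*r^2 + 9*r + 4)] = 6*(r^3 + 8*r^2 + 24*r + 26)/(r^7 + 16*r^6 + 102*r^5 + 332*r^4 + 593*r^3 + 588*r^2 + 304*r + 64)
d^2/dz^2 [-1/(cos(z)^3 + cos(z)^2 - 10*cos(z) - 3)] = ((37*cos(z) - 8*cos(2*z) - 9*cos(3*z))*(cos(z)^3 + cos(z)^2 - 10*cos(z) - 3)/4 - 2*(3*cos(z)^2 + 2*cos(z) - 10)^2*sin(z)^2)/(cos(z)^3 + cos(z)^2 - 10*cos(z) - 3)^3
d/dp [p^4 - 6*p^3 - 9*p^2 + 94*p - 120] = 4*p^3 - 18*p^2 - 18*p + 94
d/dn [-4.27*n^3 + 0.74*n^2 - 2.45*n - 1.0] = -12.81*n^2 + 1.48*n - 2.45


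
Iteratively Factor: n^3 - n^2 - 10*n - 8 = (n + 2)*(n^2 - 3*n - 4) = (n + 1)*(n + 2)*(n - 4)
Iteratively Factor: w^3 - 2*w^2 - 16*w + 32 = (w - 2)*(w^2 - 16) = (w - 4)*(w - 2)*(w + 4)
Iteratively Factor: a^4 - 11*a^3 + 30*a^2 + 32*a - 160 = (a - 4)*(a^3 - 7*a^2 + 2*a + 40) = (a - 5)*(a - 4)*(a^2 - 2*a - 8) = (a - 5)*(a - 4)^2*(a + 2)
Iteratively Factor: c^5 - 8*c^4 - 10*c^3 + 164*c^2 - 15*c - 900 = (c - 5)*(c^4 - 3*c^3 - 25*c^2 + 39*c + 180) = (c - 5)*(c + 3)*(c^3 - 6*c^2 - 7*c + 60) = (c - 5)*(c - 4)*(c + 3)*(c^2 - 2*c - 15) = (c - 5)^2*(c - 4)*(c + 3)*(c + 3)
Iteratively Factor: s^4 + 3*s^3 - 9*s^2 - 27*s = (s + 3)*(s^3 - 9*s) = s*(s + 3)*(s^2 - 9) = s*(s - 3)*(s + 3)*(s + 3)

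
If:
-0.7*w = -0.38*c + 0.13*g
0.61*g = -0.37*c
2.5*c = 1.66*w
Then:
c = 0.00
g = 0.00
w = 0.00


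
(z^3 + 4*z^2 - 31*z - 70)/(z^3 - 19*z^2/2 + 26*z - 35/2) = 2*(z^2 + 9*z + 14)/(2*z^2 - 9*z + 7)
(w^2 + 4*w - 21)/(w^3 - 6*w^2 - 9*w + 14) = (w^2 + 4*w - 21)/(w^3 - 6*w^2 - 9*w + 14)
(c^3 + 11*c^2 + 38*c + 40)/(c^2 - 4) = (c^2 + 9*c + 20)/(c - 2)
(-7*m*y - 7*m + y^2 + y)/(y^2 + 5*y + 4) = (-7*m + y)/(y + 4)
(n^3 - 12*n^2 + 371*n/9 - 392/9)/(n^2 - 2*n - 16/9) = (3*n^2 - 28*n + 49)/(3*n + 2)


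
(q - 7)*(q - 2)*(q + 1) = q^3 - 8*q^2 + 5*q + 14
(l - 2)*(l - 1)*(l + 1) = l^3 - 2*l^2 - l + 2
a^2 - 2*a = a*(a - 2)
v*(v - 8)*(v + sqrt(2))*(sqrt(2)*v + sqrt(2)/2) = sqrt(2)*v^4 - 15*sqrt(2)*v^3/2 + 2*v^3 - 15*v^2 - 4*sqrt(2)*v^2 - 8*v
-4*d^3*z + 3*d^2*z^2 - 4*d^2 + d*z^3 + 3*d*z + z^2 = (-d + z)*(4*d + z)*(d*z + 1)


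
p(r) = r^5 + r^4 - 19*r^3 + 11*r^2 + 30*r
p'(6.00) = 5454.00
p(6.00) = 5544.00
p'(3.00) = 96.00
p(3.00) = 0.00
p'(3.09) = 127.58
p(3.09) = 10.03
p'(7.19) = 12090.72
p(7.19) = 15609.82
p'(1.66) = -34.29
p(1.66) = 13.40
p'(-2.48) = -247.01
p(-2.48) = 227.08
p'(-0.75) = -18.67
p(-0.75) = -8.22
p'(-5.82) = 2919.38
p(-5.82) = -1586.57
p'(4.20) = 969.12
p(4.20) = 530.45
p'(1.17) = -6.51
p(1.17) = 23.79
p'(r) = 5*r^4 + 4*r^3 - 57*r^2 + 22*r + 30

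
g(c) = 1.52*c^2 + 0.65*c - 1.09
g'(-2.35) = -6.49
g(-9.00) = 116.18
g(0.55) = -0.27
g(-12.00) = 209.99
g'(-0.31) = -0.29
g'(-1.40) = -3.61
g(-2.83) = 9.24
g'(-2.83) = -7.95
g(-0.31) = -1.15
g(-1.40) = 0.98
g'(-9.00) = -26.71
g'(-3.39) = -9.66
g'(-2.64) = -7.38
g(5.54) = 49.16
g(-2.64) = 7.79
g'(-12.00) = -35.83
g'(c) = 3.04*c + 0.65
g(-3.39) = 14.17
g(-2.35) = 5.78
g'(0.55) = 2.32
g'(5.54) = 17.49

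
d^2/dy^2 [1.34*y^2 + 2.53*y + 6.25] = 2.68000000000000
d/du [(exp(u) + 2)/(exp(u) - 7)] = -9*exp(u)/(exp(u) - 7)^2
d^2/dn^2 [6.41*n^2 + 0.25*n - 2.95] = 12.8200000000000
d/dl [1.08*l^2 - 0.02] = 2.16*l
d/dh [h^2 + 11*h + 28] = 2*h + 11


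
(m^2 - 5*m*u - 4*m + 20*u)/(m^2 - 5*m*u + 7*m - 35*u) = (m - 4)/(m + 7)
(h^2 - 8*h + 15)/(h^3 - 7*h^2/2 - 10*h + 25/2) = 2*(h - 3)/(2*h^2 + 3*h - 5)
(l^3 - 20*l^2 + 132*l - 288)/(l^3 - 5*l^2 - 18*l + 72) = (l^2 - 14*l + 48)/(l^2 + l - 12)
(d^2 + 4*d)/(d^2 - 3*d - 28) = d/(d - 7)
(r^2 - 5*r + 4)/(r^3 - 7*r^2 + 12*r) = (r - 1)/(r*(r - 3))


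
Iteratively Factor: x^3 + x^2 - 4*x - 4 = (x - 2)*(x^2 + 3*x + 2) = (x - 2)*(x + 1)*(x + 2)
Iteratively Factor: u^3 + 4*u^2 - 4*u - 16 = (u - 2)*(u^2 + 6*u + 8) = (u - 2)*(u + 4)*(u + 2)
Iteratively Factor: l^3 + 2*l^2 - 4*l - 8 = (l + 2)*(l^2 - 4) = (l - 2)*(l + 2)*(l + 2)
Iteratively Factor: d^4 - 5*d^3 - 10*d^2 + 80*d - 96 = (d + 4)*(d^3 - 9*d^2 + 26*d - 24) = (d - 2)*(d + 4)*(d^2 - 7*d + 12) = (d - 4)*(d - 2)*(d + 4)*(d - 3)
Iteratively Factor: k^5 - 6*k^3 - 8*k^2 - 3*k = (k + 1)*(k^4 - k^3 - 5*k^2 - 3*k) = k*(k + 1)*(k^3 - k^2 - 5*k - 3) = k*(k + 1)^2*(k^2 - 2*k - 3) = k*(k + 1)^3*(k - 3)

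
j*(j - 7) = j^2 - 7*j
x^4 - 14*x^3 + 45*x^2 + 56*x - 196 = (x - 7)^2*(x - 2)*(x + 2)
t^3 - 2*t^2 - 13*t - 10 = (t - 5)*(t + 1)*(t + 2)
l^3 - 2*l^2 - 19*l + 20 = (l - 5)*(l - 1)*(l + 4)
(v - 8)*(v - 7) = v^2 - 15*v + 56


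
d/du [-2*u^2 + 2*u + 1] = 2 - 4*u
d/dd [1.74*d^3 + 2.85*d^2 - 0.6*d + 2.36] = 5.22*d^2 + 5.7*d - 0.6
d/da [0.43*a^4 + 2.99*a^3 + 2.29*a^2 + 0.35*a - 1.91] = 1.72*a^3 + 8.97*a^2 + 4.58*a + 0.35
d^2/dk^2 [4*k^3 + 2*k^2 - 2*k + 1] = 24*k + 4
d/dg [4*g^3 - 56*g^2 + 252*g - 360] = 12*g^2 - 112*g + 252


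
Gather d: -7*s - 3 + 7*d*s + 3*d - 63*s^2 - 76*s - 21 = d*(7*s + 3) - 63*s^2 - 83*s - 24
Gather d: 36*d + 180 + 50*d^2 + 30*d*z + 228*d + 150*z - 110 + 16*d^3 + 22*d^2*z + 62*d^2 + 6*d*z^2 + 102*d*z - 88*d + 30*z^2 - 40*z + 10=16*d^3 + d^2*(22*z + 112) + d*(6*z^2 + 132*z + 176) + 30*z^2 + 110*z + 80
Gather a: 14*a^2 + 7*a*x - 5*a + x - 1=14*a^2 + a*(7*x - 5) + x - 1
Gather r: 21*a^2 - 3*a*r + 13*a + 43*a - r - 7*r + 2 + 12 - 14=21*a^2 + 56*a + r*(-3*a - 8)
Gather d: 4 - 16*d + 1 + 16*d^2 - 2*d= 16*d^2 - 18*d + 5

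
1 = 1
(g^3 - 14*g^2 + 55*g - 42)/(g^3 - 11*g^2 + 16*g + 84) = (g - 1)/(g + 2)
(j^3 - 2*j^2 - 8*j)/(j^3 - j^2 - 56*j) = (-j^2 + 2*j + 8)/(-j^2 + j + 56)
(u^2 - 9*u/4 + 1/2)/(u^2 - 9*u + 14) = (u - 1/4)/(u - 7)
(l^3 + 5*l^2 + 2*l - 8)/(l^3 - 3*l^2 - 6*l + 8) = (l + 4)/(l - 4)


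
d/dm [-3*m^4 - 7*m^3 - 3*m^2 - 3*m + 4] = -12*m^3 - 21*m^2 - 6*m - 3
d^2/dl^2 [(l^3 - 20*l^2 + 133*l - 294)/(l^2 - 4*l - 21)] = 180/(l^3 + 9*l^2 + 27*l + 27)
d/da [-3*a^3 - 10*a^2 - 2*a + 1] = -9*a^2 - 20*a - 2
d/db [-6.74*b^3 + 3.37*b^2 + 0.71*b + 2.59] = -20.22*b^2 + 6.74*b + 0.71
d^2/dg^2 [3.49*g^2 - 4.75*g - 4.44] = 6.98000000000000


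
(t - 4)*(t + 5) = t^2 + t - 20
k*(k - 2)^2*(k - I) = k^4 - 4*k^3 - I*k^3 + 4*k^2 + 4*I*k^2 - 4*I*k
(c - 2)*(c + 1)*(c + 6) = c^3 + 5*c^2 - 8*c - 12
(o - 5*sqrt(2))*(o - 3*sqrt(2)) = o^2 - 8*sqrt(2)*o + 30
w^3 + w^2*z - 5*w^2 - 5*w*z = w*(w - 5)*(w + z)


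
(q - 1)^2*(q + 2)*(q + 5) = q^4 + 5*q^3 - 3*q^2 - 13*q + 10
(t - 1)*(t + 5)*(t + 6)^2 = t^4 + 16*t^3 + 79*t^2 + 84*t - 180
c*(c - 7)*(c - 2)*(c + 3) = c^4 - 6*c^3 - 13*c^2 + 42*c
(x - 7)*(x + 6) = x^2 - x - 42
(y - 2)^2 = y^2 - 4*y + 4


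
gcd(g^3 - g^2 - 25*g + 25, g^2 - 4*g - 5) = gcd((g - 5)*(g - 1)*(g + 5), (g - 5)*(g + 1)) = g - 5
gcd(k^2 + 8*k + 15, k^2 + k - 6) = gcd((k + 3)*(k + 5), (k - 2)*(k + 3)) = k + 3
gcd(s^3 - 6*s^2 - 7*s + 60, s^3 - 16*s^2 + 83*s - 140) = s^2 - 9*s + 20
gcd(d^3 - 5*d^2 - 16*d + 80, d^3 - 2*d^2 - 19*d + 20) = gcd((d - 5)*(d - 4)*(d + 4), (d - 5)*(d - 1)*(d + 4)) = d^2 - d - 20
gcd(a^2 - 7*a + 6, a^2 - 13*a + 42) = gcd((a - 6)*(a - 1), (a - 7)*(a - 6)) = a - 6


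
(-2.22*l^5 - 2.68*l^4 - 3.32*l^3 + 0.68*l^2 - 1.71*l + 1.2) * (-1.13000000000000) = 2.5086*l^5 + 3.0284*l^4 + 3.7516*l^3 - 0.7684*l^2 + 1.9323*l - 1.356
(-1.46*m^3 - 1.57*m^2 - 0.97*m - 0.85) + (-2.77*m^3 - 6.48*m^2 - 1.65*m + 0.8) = -4.23*m^3 - 8.05*m^2 - 2.62*m - 0.0499999999999999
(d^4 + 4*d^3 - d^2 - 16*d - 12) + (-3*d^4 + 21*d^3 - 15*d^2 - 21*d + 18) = -2*d^4 + 25*d^3 - 16*d^2 - 37*d + 6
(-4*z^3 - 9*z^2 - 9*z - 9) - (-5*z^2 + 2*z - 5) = -4*z^3 - 4*z^2 - 11*z - 4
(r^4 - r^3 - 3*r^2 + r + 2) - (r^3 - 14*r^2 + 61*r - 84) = r^4 - 2*r^3 + 11*r^2 - 60*r + 86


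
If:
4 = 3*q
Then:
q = 4/3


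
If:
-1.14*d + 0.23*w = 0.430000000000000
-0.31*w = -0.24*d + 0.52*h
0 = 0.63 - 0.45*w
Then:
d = -0.09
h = -0.88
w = 1.40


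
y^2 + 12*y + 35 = (y + 5)*(y + 7)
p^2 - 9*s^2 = (p - 3*s)*(p + 3*s)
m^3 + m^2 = m^2*(m + 1)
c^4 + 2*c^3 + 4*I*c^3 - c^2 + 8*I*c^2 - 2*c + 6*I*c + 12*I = (c + 2)*(c - I)*(c + 2*I)*(c + 3*I)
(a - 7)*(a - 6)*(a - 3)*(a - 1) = a^4 - 17*a^3 + 97*a^2 - 207*a + 126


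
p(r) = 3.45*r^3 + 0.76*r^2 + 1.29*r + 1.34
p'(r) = 10.35*r^2 + 1.52*r + 1.29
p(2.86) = 91.95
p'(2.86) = 90.30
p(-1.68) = -15.04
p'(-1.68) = 27.95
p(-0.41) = 0.70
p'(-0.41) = 2.41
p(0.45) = 2.39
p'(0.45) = 4.07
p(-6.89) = -1099.90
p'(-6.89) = 482.15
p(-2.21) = -35.04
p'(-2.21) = 48.48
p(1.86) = 28.57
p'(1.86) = 39.92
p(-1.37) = -7.87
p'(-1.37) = 18.63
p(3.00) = 105.20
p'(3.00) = 99.00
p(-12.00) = -5866.30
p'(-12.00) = 1473.45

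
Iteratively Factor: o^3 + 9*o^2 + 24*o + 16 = (o + 1)*(o^2 + 8*o + 16) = (o + 1)*(o + 4)*(o + 4)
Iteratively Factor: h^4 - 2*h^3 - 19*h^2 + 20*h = (h - 1)*(h^3 - h^2 - 20*h) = (h - 1)*(h + 4)*(h^2 - 5*h) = (h - 5)*(h - 1)*(h + 4)*(h)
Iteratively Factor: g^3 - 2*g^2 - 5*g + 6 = (g - 1)*(g^2 - g - 6) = (g - 1)*(g + 2)*(g - 3)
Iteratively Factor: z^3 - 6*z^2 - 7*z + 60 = (z - 4)*(z^2 - 2*z - 15) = (z - 5)*(z - 4)*(z + 3)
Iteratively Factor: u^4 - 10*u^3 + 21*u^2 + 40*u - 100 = (u + 2)*(u^3 - 12*u^2 + 45*u - 50) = (u - 5)*(u + 2)*(u^2 - 7*u + 10) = (u - 5)^2*(u + 2)*(u - 2)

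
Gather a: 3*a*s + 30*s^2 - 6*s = 3*a*s + 30*s^2 - 6*s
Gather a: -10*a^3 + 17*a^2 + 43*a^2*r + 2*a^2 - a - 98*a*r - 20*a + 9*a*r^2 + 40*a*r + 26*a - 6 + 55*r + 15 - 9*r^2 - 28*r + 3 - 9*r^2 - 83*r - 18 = -10*a^3 + a^2*(43*r + 19) + a*(9*r^2 - 58*r + 5) - 18*r^2 - 56*r - 6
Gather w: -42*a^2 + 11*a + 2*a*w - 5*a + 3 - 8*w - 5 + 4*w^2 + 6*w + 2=-42*a^2 + 6*a + 4*w^2 + w*(2*a - 2)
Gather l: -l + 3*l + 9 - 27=2*l - 18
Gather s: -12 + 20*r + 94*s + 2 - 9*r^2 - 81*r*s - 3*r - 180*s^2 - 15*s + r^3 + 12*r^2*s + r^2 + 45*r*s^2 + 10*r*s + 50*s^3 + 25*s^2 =r^3 - 8*r^2 + 17*r + 50*s^3 + s^2*(45*r - 155) + s*(12*r^2 - 71*r + 79) - 10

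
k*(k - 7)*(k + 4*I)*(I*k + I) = I*k^4 - 4*k^3 - 6*I*k^3 + 24*k^2 - 7*I*k^2 + 28*k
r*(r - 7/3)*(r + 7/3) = r^3 - 49*r/9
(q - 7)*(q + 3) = q^2 - 4*q - 21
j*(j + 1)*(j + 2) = j^3 + 3*j^2 + 2*j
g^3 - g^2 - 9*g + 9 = (g - 3)*(g - 1)*(g + 3)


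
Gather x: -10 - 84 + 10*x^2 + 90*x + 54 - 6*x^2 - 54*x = 4*x^2 + 36*x - 40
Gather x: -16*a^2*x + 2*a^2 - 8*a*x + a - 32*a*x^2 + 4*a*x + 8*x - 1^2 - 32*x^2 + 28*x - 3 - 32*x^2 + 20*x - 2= 2*a^2 + a + x^2*(-32*a - 64) + x*(-16*a^2 - 4*a + 56) - 6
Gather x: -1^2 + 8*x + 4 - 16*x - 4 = -8*x - 1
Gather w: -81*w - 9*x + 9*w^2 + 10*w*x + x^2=9*w^2 + w*(10*x - 81) + x^2 - 9*x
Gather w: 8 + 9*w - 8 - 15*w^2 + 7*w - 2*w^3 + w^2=-2*w^3 - 14*w^2 + 16*w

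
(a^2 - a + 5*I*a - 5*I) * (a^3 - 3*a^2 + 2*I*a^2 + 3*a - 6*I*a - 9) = a^5 - 4*a^4 + 7*I*a^4 - 4*a^3 - 28*I*a^3 + 28*a^2 + 36*I*a^2 - 21*a - 60*I*a + 45*I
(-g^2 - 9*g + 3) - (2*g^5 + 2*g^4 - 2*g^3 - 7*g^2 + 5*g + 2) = -2*g^5 - 2*g^4 + 2*g^3 + 6*g^2 - 14*g + 1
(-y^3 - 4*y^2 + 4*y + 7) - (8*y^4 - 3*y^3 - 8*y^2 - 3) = -8*y^4 + 2*y^3 + 4*y^2 + 4*y + 10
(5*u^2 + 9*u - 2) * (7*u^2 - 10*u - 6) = 35*u^4 + 13*u^3 - 134*u^2 - 34*u + 12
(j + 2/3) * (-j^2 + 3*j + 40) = -j^3 + 7*j^2/3 + 42*j + 80/3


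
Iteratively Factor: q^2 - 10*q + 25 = (q - 5)*(q - 5)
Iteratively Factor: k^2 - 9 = (k + 3)*(k - 3)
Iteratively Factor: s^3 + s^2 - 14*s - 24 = (s - 4)*(s^2 + 5*s + 6) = (s - 4)*(s + 2)*(s + 3)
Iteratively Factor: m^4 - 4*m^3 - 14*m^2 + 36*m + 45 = (m + 1)*(m^3 - 5*m^2 - 9*m + 45) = (m - 3)*(m + 1)*(m^2 - 2*m - 15) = (m - 5)*(m - 3)*(m + 1)*(m + 3)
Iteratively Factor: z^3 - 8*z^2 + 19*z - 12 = (z - 1)*(z^2 - 7*z + 12) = (z - 3)*(z - 1)*(z - 4)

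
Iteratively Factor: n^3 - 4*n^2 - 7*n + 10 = (n - 5)*(n^2 + n - 2) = (n - 5)*(n - 1)*(n + 2)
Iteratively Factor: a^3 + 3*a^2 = (a + 3)*(a^2) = a*(a + 3)*(a)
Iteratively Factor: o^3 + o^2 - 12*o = (o + 4)*(o^2 - 3*o) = (o - 3)*(o + 4)*(o)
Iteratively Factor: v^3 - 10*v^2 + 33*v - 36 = (v - 3)*(v^2 - 7*v + 12) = (v - 4)*(v - 3)*(v - 3)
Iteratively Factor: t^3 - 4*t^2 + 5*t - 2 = (t - 2)*(t^2 - 2*t + 1) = (t - 2)*(t - 1)*(t - 1)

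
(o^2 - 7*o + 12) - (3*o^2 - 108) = -2*o^2 - 7*o + 120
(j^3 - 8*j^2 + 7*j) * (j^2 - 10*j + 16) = j^5 - 18*j^4 + 103*j^3 - 198*j^2 + 112*j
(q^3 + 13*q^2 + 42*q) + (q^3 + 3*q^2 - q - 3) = 2*q^3 + 16*q^2 + 41*q - 3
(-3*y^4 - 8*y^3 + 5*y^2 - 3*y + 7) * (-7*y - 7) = 21*y^5 + 77*y^4 + 21*y^3 - 14*y^2 - 28*y - 49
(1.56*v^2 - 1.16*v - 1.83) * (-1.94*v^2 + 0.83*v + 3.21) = -3.0264*v^4 + 3.5452*v^3 + 7.595*v^2 - 5.2425*v - 5.8743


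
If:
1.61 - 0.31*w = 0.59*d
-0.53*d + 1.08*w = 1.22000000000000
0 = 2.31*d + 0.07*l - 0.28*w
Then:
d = 1.70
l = -48.17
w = 1.96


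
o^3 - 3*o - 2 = (o - 2)*(o + 1)^2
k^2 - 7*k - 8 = (k - 8)*(k + 1)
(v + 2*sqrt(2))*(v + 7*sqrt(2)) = v^2 + 9*sqrt(2)*v + 28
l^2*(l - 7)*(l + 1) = l^4 - 6*l^3 - 7*l^2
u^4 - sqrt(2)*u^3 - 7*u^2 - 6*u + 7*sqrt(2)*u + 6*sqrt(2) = (u - 3)*(u + 1)*(u + 2)*(u - sqrt(2))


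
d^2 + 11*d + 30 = (d + 5)*(d + 6)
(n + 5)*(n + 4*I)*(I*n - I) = I*n^3 - 4*n^2 + 4*I*n^2 - 16*n - 5*I*n + 20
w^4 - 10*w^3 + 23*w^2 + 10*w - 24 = (w - 6)*(w - 4)*(w - 1)*(w + 1)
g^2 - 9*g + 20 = (g - 5)*(g - 4)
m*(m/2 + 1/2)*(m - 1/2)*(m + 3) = m^4/2 + 7*m^3/4 + m^2/2 - 3*m/4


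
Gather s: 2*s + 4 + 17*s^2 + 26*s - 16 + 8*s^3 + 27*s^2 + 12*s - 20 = 8*s^3 + 44*s^2 + 40*s - 32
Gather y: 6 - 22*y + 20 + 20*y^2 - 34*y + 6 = 20*y^2 - 56*y + 32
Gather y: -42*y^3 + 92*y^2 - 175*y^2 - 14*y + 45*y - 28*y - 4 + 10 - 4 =-42*y^3 - 83*y^2 + 3*y + 2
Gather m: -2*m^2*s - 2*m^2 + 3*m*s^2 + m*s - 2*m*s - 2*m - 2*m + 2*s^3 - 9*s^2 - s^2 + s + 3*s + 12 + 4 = m^2*(-2*s - 2) + m*(3*s^2 - s - 4) + 2*s^3 - 10*s^2 + 4*s + 16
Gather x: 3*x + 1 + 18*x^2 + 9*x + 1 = 18*x^2 + 12*x + 2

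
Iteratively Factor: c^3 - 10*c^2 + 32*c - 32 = (c - 4)*(c^2 - 6*c + 8) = (c - 4)^2*(c - 2)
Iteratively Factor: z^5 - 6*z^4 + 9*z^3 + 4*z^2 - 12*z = (z - 3)*(z^4 - 3*z^3 + 4*z) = z*(z - 3)*(z^3 - 3*z^2 + 4) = z*(z - 3)*(z - 2)*(z^2 - z - 2) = z*(z - 3)*(z - 2)*(z + 1)*(z - 2)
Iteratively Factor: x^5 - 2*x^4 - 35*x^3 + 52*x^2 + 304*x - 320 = (x + 4)*(x^4 - 6*x^3 - 11*x^2 + 96*x - 80) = (x + 4)^2*(x^3 - 10*x^2 + 29*x - 20) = (x - 4)*(x + 4)^2*(x^2 - 6*x + 5) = (x - 4)*(x - 1)*(x + 4)^2*(x - 5)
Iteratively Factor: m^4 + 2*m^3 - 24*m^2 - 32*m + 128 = (m - 2)*(m^3 + 4*m^2 - 16*m - 64) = (m - 2)*(m + 4)*(m^2 - 16) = (m - 2)*(m + 4)^2*(m - 4)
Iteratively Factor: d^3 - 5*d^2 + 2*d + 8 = (d - 2)*(d^2 - 3*d - 4) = (d - 2)*(d + 1)*(d - 4)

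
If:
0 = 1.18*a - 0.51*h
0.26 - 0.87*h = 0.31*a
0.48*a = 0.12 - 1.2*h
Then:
No Solution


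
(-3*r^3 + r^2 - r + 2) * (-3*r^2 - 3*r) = 9*r^5 + 6*r^4 - 3*r^2 - 6*r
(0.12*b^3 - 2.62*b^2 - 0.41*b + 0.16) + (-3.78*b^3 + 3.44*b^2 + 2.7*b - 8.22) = -3.66*b^3 + 0.82*b^2 + 2.29*b - 8.06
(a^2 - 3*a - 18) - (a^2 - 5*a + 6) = 2*a - 24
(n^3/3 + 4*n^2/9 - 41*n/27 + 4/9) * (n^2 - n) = n^5/3 + n^4/9 - 53*n^3/27 + 53*n^2/27 - 4*n/9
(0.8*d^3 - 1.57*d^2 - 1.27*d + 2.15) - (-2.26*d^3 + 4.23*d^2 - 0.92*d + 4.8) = 3.06*d^3 - 5.8*d^2 - 0.35*d - 2.65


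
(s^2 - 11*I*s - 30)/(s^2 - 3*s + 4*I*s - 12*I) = (s^2 - 11*I*s - 30)/(s^2 + s*(-3 + 4*I) - 12*I)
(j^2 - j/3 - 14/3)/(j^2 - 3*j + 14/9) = 3*(j + 2)/(3*j - 2)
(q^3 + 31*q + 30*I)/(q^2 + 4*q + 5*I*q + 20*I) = (q^2 - 5*I*q + 6)/(q + 4)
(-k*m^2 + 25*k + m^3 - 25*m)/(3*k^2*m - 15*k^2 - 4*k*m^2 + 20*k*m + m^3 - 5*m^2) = (-m - 5)/(3*k - m)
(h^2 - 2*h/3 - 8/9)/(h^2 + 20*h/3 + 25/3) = (9*h^2 - 6*h - 8)/(3*(3*h^2 + 20*h + 25))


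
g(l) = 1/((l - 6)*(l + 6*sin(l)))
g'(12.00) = -0.02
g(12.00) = 0.02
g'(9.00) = 0.00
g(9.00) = 0.03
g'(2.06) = -0.02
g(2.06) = -0.03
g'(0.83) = 0.03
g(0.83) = -0.04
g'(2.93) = -0.12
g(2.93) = -0.08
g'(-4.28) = -0.12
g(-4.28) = -0.08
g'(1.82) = -0.01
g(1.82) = -0.03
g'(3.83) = -5093.72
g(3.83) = -25.39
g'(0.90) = 0.02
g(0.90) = -0.04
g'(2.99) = -0.14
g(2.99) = -0.09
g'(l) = (-6*cos(l) - 1)/((l - 6)*(l + 6*sin(l))^2) - 1/((l - 6)^2*(l + 6*sin(l)))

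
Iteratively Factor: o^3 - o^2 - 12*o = (o - 4)*(o^2 + 3*o) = (o - 4)*(o + 3)*(o)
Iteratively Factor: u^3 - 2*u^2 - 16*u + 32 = (u - 4)*(u^2 + 2*u - 8) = (u - 4)*(u - 2)*(u + 4)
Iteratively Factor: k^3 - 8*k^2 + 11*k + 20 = (k + 1)*(k^2 - 9*k + 20) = (k - 4)*(k + 1)*(k - 5)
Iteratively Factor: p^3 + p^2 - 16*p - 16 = (p + 4)*(p^2 - 3*p - 4) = (p + 1)*(p + 4)*(p - 4)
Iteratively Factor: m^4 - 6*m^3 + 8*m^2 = (m - 2)*(m^3 - 4*m^2) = m*(m - 2)*(m^2 - 4*m) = m*(m - 4)*(m - 2)*(m)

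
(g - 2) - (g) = -2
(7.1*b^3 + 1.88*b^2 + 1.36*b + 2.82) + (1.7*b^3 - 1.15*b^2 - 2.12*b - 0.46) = 8.8*b^3 + 0.73*b^2 - 0.76*b + 2.36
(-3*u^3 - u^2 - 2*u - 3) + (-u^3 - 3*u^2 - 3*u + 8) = -4*u^3 - 4*u^2 - 5*u + 5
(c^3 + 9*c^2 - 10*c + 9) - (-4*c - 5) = c^3 + 9*c^2 - 6*c + 14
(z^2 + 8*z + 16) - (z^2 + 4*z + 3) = 4*z + 13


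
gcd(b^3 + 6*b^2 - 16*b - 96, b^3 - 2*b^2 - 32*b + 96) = b^2 + 2*b - 24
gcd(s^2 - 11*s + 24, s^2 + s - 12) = s - 3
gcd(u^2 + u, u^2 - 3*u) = u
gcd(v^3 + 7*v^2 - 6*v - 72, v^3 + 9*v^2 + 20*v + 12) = v + 6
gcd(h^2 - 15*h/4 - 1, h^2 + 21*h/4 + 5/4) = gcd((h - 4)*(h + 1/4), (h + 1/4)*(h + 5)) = h + 1/4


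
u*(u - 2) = u^2 - 2*u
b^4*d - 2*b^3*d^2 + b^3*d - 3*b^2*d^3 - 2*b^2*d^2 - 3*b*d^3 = b*(b - 3*d)*(b + d)*(b*d + d)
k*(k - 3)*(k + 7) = k^3 + 4*k^2 - 21*k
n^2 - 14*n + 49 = (n - 7)^2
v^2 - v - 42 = (v - 7)*(v + 6)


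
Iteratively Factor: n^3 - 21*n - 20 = (n + 4)*(n^2 - 4*n - 5) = (n + 1)*(n + 4)*(n - 5)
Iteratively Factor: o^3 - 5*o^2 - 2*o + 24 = (o - 3)*(o^2 - 2*o - 8) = (o - 3)*(o + 2)*(o - 4)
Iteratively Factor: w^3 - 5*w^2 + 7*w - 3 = (w - 1)*(w^2 - 4*w + 3) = (w - 3)*(w - 1)*(w - 1)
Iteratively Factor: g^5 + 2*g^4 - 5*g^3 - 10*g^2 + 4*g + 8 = (g + 1)*(g^4 + g^3 - 6*g^2 - 4*g + 8) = (g + 1)*(g + 2)*(g^3 - g^2 - 4*g + 4) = (g - 1)*(g + 1)*(g + 2)*(g^2 - 4) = (g - 2)*(g - 1)*(g + 1)*(g + 2)*(g + 2)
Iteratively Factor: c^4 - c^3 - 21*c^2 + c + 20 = (c + 4)*(c^3 - 5*c^2 - c + 5) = (c - 5)*(c + 4)*(c^2 - 1) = (c - 5)*(c - 1)*(c + 4)*(c + 1)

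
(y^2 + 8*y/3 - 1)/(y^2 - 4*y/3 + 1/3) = (y + 3)/(y - 1)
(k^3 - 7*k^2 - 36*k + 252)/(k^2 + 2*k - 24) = (k^2 - 13*k + 42)/(k - 4)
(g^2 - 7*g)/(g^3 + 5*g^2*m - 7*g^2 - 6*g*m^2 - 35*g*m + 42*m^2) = g/(g^2 + 5*g*m - 6*m^2)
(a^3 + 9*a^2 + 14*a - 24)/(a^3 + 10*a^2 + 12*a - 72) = (a^2 + 3*a - 4)/(a^2 + 4*a - 12)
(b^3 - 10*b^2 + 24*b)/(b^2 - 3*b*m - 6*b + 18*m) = b*(b - 4)/(b - 3*m)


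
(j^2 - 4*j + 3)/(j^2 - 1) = (j - 3)/(j + 1)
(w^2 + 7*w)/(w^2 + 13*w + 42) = w/(w + 6)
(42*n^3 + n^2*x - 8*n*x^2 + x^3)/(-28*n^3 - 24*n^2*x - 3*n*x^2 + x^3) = (-3*n + x)/(2*n + x)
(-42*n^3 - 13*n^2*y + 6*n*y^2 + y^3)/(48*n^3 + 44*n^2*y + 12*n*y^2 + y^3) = (-21*n^2 + 4*n*y + y^2)/(24*n^2 + 10*n*y + y^2)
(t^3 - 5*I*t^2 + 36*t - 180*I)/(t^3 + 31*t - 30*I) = (t - 6*I)/(t - I)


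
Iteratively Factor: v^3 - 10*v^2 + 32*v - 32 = (v - 4)*(v^2 - 6*v + 8) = (v - 4)^2*(v - 2)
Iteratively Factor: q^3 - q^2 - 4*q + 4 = (q - 1)*(q^2 - 4) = (q - 1)*(q + 2)*(q - 2)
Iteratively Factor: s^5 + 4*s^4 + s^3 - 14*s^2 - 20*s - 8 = (s + 1)*(s^4 + 3*s^3 - 2*s^2 - 12*s - 8) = (s + 1)*(s + 2)*(s^3 + s^2 - 4*s - 4) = (s + 1)^2*(s + 2)*(s^2 - 4) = (s - 2)*(s + 1)^2*(s + 2)*(s + 2)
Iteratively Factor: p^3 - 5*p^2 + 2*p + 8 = (p - 4)*(p^2 - p - 2) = (p - 4)*(p + 1)*(p - 2)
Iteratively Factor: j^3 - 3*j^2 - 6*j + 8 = (j + 2)*(j^2 - 5*j + 4) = (j - 1)*(j + 2)*(j - 4)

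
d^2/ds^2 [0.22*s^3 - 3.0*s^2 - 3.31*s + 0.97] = 1.32*s - 6.0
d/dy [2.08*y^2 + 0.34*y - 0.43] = 4.16*y + 0.34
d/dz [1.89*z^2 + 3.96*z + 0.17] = 3.78*z + 3.96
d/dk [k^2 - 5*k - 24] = 2*k - 5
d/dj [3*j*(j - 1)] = 6*j - 3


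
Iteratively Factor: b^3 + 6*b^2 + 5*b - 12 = (b - 1)*(b^2 + 7*b + 12) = (b - 1)*(b + 4)*(b + 3)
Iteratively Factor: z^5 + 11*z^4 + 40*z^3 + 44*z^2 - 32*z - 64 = (z + 4)*(z^4 + 7*z^3 + 12*z^2 - 4*z - 16) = (z + 2)*(z + 4)*(z^3 + 5*z^2 + 2*z - 8) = (z - 1)*(z + 2)*(z + 4)*(z^2 + 6*z + 8) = (z - 1)*(z + 2)*(z + 4)^2*(z + 2)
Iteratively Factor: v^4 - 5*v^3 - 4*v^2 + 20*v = (v - 2)*(v^3 - 3*v^2 - 10*v) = (v - 5)*(v - 2)*(v^2 + 2*v) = v*(v - 5)*(v - 2)*(v + 2)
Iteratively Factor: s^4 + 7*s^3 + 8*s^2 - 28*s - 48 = (s + 3)*(s^3 + 4*s^2 - 4*s - 16) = (s - 2)*(s + 3)*(s^2 + 6*s + 8) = (s - 2)*(s + 3)*(s + 4)*(s + 2)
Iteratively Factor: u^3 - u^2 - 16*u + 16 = (u - 4)*(u^2 + 3*u - 4) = (u - 4)*(u + 4)*(u - 1)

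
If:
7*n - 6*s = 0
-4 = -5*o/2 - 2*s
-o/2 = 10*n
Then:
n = -12/143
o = 240/143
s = -14/143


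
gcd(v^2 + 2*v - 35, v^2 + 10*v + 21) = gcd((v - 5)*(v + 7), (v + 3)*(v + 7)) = v + 7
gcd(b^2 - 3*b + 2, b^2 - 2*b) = b - 2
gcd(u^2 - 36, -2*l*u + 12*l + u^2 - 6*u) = u - 6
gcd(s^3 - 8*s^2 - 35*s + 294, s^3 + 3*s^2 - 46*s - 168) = s^2 - s - 42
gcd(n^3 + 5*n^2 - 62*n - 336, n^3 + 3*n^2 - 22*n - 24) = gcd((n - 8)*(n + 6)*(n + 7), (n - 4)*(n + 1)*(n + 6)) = n + 6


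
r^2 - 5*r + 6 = (r - 3)*(r - 2)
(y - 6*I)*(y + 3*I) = y^2 - 3*I*y + 18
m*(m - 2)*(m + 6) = m^3 + 4*m^2 - 12*m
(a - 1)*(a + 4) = a^2 + 3*a - 4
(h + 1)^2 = h^2 + 2*h + 1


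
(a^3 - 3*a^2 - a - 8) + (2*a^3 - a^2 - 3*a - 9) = 3*a^3 - 4*a^2 - 4*a - 17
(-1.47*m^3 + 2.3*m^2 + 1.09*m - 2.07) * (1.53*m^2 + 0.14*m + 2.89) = -2.2491*m^5 + 3.3132*m^4 - 2.2586*m^3 + 3.6325*m^2 + 2.8603*m - 5.9823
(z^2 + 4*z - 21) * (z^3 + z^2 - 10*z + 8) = z^5 + 5*z^4 - 27*z^3 - 53*z^2 + 242*z - 168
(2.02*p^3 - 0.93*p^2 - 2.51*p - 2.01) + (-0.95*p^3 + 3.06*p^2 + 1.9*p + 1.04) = 1.07*p^3 + 2.13*p^2 - 0.61*p - 0.97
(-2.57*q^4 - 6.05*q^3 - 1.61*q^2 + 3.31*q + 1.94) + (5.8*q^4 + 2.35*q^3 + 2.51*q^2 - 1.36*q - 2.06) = 3.23*q^4 - 3.7*q^3 + 0.9*q^2 + 1.95*q - 0.12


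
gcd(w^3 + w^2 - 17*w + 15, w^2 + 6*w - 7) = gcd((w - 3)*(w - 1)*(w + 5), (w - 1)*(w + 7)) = w - 1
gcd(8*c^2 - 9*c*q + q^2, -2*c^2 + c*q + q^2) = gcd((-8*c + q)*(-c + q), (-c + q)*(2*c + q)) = -c + q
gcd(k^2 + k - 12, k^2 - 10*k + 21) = k - 3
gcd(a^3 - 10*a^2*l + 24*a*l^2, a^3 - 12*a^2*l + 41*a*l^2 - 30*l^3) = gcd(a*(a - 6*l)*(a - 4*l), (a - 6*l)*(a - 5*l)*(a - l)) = a - 6*l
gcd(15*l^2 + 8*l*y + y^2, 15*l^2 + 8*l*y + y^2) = 15*l^2 + 8*l*y + y^2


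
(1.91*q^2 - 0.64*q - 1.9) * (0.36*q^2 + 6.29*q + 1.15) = 0.6876*q^4 + 11.7835*q^3 - 2.5131*q^2 - 12.687*q - 2.185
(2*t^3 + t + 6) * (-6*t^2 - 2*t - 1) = -12*t^5 - 4*t^4 - 8*t^3 - 38*t^2 - 13*t - 6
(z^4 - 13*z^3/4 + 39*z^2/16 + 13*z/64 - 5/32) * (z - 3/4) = z^5 - 4*z^4 + 39*z^3/8 - 13*z^2/8 - 79*z/256 + 15/128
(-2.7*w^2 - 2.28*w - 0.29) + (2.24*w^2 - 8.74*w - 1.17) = -0.46*w^2 - 11.02*w - 1.46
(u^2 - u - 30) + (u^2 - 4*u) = 2*u^2 - 5*u - 30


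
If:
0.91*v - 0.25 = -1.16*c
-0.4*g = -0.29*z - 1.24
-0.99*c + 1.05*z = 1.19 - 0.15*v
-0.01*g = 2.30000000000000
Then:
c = -286.78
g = -230.00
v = 365.83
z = -321.52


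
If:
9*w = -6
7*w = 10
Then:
No Solution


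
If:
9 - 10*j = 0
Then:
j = 9/10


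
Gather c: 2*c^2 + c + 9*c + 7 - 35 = 2*c^2 + 10*c - 28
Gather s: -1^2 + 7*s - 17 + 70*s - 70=77*s - 88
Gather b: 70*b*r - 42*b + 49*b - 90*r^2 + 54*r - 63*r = b*(70*r + 7) - 90*r^2 - 9*r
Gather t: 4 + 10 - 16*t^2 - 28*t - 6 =-16*t^2 - 28*t + 8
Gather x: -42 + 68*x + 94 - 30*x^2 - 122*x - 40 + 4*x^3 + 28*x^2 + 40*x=4*x^3 - 2*x^2 - 14*x + 12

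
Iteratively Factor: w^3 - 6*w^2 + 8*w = (w)*(w^2 - 6*w + 8) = w*(w - 4)*(w - 2)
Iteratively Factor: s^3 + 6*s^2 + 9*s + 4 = (s + 1)*(s^2 + 5*s + 4) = (s + 1)*(s + 4)*(s + 1)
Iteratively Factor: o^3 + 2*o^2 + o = (o)*(o^2 + 2*o + 1) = o*(o + 1)*(o + 1)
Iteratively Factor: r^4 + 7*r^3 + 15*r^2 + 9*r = (r + 3)*(r^3 + 4*r^2 + 3*r) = (r + 1)*(r + 3)*(r^2 + 3*r) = (r + 1)*(r + 3)^2*(r)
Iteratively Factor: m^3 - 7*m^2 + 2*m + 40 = (m + 2)*(m^2 - 9*m + 20) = (m - 4)*(m + 2)*(m - 5)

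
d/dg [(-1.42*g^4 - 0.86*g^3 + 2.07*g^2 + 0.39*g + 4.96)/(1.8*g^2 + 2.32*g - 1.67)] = (-5.112*g^5 - 11.4312*g^4 + 5.4952*g^3 + 8.409*g^2 - 24.7698*g - 12.1585)/(3.24*g^4 + 8.352*g^3 - 0.6296*g^2 - 7.7488*g + 2.7889)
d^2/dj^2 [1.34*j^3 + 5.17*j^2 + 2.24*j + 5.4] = 8.04*j + 10.34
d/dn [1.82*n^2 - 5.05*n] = 3.64*n - 5.05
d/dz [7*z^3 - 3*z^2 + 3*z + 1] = 21*z^2 - 6*z + 3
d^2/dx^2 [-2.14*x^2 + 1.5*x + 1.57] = -4.28000000000000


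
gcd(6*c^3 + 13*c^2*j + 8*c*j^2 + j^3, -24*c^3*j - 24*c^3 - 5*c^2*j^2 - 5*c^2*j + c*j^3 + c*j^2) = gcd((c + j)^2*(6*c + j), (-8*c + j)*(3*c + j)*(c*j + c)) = 1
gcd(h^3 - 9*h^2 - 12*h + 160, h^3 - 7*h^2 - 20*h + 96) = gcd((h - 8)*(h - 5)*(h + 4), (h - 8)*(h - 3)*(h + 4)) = h^2 - 4*h - 32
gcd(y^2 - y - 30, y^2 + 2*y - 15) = y + 5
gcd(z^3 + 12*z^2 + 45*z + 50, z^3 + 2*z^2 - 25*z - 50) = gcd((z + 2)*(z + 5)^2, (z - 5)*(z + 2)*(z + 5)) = z^2 + 7*z + 10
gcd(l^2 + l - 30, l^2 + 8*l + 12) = l + 6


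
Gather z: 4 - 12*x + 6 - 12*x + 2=12 - 24*x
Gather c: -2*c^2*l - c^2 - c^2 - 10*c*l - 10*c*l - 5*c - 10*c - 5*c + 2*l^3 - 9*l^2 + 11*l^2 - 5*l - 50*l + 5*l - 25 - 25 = c^2*(-2*l - 2) + c*(-20*l - 20) + 2*l^3 + 2*l^2 - 50*l - 50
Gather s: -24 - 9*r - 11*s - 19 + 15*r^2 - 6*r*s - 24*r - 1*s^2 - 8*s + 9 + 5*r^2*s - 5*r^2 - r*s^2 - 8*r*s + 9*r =10*r^2 - 24*r + s^2*(-r - 1) + s*(5*r^2 - 14*r - 19) - 34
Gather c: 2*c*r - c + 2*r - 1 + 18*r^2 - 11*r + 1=c*(2*r - 1) + 18*r^2 - 9*r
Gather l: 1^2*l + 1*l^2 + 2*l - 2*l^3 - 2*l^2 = -2*l^3 - l^2 + 3*l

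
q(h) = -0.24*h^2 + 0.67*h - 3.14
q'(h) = 0.67 - 0.48*h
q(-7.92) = -23.50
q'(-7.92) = 4.47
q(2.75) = -3.11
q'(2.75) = -0.65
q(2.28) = -2.86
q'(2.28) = -0.42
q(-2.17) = -5.72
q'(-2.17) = 1.71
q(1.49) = -2.67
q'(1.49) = -0.05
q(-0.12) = -3.22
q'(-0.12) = 0.73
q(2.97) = -3.27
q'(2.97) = -0.76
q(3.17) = -3.43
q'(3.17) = -0.85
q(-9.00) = -28.61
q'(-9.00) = 4.99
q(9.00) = -16.55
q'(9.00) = -3.65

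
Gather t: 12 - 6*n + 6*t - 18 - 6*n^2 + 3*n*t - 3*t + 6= -6*n^2 - 6*n + t*(3*n + 3)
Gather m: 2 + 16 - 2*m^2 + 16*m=-2*m^2 + 16*m + 18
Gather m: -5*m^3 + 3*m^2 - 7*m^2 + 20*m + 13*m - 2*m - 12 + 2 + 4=-5*m^3 - 4*m^2 + 31*m - 6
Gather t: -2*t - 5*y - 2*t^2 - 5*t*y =-2*t^2 + t*(-5*y - 2) - 5*y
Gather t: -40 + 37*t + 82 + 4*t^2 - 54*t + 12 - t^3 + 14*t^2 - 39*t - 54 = -t^3 + 18*t^2 - 56*t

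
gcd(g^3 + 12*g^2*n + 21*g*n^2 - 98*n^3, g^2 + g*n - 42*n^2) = g + 7*n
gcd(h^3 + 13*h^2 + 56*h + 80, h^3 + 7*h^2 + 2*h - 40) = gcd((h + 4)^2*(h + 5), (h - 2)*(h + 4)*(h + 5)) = h^2 + 9*h + 20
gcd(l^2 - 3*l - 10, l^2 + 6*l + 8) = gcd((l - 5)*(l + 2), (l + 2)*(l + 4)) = l + 2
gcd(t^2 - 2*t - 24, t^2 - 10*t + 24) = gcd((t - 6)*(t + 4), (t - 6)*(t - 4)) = t - 6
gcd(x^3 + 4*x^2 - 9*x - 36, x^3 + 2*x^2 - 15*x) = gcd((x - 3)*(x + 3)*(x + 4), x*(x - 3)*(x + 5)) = x - 3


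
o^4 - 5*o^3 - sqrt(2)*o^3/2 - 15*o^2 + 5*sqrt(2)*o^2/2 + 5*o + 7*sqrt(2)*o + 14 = (o - 7)*(o + 2)*(o - sqrt(2))*(o + sqrt(2)/2)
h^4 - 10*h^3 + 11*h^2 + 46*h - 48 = (h - 8)*(h - 3)*(h - 1)*(h + 2)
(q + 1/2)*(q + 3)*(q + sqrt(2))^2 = q^4 + 2*sqrt(2)*q^3 + 7*q^3/2 + 7*q^2/2 + 7*sqrt(2)*q^2 + 3*sqrt(2)*q + 7*q + 3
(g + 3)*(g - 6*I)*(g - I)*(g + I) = g^4 + 3*g^3 - 6*I*g^3 + g^2 - 18*I*g^2 + 3*g - 6*I*g - 18*I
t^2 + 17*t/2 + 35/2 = (t + 7/2)*(t + 5)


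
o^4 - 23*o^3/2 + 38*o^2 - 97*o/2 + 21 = (o - 7)*(o - 2)*(o - 3/2)*(o - 1)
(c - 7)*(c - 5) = c^2 - 12*c + 35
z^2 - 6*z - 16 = (z - 8)*(z + 2)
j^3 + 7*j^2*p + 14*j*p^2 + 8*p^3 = (j + p)*(j + 2*p)*(j + 4*p)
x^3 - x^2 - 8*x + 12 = (x - 2)^2*(x + 3)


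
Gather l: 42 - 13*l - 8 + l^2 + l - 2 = l^2 - 12*l + 32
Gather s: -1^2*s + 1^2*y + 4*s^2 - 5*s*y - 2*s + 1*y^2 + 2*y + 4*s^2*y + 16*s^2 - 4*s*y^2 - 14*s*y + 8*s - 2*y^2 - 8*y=s^2*(4*y + 20) + s*(-4*y^2 - 19*y + 5) - y^2 - 5*y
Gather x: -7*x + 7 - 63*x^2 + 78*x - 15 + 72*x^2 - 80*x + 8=9*x^2 - 9*x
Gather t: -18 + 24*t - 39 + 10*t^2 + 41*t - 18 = 10*t^2 + 65*t - 75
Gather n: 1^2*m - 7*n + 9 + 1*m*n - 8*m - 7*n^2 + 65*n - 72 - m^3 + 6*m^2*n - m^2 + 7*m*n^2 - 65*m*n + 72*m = -m^3 - m^2 + 65*m + n^2*(7*m - 7) + n*(6*m^2 - 64*m + 58) - 63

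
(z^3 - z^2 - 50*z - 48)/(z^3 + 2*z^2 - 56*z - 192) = (z + 1)/(z + 4)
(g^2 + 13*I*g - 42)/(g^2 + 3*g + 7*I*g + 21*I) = (g + 6*I)/(g + 3)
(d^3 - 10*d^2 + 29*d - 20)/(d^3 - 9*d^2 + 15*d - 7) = (d^2 - 9*d + 20)/(d^2 - 8*d + 7)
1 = 1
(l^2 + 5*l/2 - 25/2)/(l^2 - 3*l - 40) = (l - 5/2)/(l - 8)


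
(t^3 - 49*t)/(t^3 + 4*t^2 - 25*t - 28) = t*(t - 7)/(t^2 - 3*t - 4)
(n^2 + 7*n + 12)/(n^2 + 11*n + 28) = (n + 3)/(n + 7)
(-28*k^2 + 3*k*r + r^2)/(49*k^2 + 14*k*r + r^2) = (-4*k + r)/(7*k + r)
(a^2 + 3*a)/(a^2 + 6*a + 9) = a/(a + 3)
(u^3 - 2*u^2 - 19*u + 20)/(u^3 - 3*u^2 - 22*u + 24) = (u - 5)/(u - 6)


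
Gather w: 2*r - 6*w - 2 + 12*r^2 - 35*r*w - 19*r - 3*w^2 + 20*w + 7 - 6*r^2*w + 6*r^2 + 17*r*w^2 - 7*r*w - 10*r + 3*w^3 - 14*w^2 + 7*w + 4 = 18*r^2 - 27*r + 3*w^3 + w^2*(17*r - 17) + w*(-6*r^2 - 42*r + 21) + 9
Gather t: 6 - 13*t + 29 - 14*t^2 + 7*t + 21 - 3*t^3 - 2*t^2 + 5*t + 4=-3*t^3 - 16*t^2 - t + 60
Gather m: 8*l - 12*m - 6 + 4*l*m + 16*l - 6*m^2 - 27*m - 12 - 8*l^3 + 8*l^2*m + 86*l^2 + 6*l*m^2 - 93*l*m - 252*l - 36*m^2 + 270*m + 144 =-8*l^3 + 86*l^2 - 228*l + m^2*(6*l - 42) + m*(8*l^2 - 89*l + 231) + 126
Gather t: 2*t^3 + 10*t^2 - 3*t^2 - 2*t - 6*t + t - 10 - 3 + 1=2*t^3 + 7*t^2 - 7*t - 12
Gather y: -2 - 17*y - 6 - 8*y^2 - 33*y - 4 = -8*y^2 - 50*y - 12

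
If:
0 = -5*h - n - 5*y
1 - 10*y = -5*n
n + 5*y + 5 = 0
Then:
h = 1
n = -11/7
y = -24/35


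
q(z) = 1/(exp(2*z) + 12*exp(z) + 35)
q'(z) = (-2*exp(2*z) - 12*exp(z))/(exp(2*z) + 12*exp(z) + 35)^2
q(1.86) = 0.01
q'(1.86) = -0.01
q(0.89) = 0.01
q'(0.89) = -0.01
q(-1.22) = 0.03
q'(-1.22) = -0.00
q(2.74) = 0.00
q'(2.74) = -0.00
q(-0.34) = 0.02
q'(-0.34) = -0.00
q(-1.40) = 0.03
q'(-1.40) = -0.00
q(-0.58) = 0.02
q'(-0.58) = -0.00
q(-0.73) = 0.02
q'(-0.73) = -0.00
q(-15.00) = 0.03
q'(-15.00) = 0.00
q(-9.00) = 0.03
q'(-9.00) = 0.00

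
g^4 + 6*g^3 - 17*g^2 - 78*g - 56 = (g - 4)*(g + 1)*(g + 2)*(g + 7)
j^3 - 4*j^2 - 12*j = j*(j - 6)*(j + 2)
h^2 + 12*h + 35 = (h + 5)*(h + 7)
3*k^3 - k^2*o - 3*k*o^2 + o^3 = (-3*k + o)*(-k + o)*(k + o)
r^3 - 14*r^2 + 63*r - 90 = (r - 6)*(r - 5)*(r - 3)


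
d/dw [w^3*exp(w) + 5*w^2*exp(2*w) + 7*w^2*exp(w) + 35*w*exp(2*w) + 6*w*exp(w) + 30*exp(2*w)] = (w^3 + 10*w^2*exp(w) + 10*w^2 + 80*w*exp(w) + 20*w + 95*exp(w) + 6)*exp(w)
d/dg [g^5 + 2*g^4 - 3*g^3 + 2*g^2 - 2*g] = 5*g^4 + 8*g^3 - 9*g^2 + 4*g - 2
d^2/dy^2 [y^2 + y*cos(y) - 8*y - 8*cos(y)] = -y*cos(y) - 2*sin(y) + 8*cos(y) + 2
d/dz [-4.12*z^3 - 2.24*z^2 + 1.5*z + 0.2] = -12.36*z^2 - 4.48*z + 1.5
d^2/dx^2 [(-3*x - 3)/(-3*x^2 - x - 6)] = 6*((x + 1)*(6*x + 1)^2 - (9*x + 4)*(3*x^2 + x + 6))/(3*x^2 + x + 6)^3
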